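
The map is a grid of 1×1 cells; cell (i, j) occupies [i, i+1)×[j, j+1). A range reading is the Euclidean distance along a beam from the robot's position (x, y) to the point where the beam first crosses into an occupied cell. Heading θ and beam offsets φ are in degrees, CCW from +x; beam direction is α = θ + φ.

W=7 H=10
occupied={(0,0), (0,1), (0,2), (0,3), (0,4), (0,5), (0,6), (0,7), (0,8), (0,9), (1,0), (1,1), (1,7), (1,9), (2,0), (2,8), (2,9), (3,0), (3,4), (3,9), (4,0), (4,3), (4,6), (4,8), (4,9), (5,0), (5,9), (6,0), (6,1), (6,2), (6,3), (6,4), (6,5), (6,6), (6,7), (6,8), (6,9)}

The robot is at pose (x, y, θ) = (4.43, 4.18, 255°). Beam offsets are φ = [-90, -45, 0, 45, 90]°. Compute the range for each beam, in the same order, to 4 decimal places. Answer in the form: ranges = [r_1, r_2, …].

ranges = [0.4452, 0.3600, 0.1863, 0.2078, 1.6254]

beam 1: φ=-90°, α=165°
  dir = (cos 165°, sin 165°) = (-0.9659, 0.2588); from cell (4,4)
  next x-line at t=0.4452, next y-line at t=3.1682; Δt_x=1.0353, Δt_y=3.8637
    x: enter (3,4) at t=0.4452 ← occupied
  → r_1 = 0.4452
beam 2: φ=-45°, α=210°
  dir = (cos 210°, sin 210°) = (-0.8660, -0.5000); from cell (4,4)
  next x-line at t=0.4965, next y-line at t=0.3600; Δt_x=1.1547, Δt_y=2.0000
    y: enter (4,3) at t=0.3600 ← occupied
  → r_2 = 0.3600
beam 3: φ=0°, α=255°
  dir = (cos 255°, sin 255°) = (-0.2588, -0.9659); from cell (4,4)
  next x-line at t=1.6614, next y-line at t=0.1863; Δt_x=3.8637, Δt_y=1.0353
    y: enter (4,3) at t=0.1863 ← occupied
  → r_3 = 0.1863
beam 4: φ=45°, α=300°
  dir = (cos 300°, sin 300°) = (0.5000, -0.8660); from cell (4,4)
  next x-line at t=1.1400, next y-line at t=0.2078; Δt_x=2.0000, Δt_y=1.1547
    y: enter (4,3) at t=0.2078 ← occupied
  → r_4 = 0.2078
beam 5: φ=90°, α=345°
  dir = (cos 345°, sin 345°) = (0.9659, -0.2588); from cell (4,4)
  next x-line at t=0.5901, next y-line at t=0.6955; Δt_x=1.0353, Δt_y=3.8637
    x: enter (5,4) at t=0.5901
    y: enter (5,3) at t=0.6955
    x: enter (6,3) at t=1.6254 ← occupied
  → r_5 = 1.6254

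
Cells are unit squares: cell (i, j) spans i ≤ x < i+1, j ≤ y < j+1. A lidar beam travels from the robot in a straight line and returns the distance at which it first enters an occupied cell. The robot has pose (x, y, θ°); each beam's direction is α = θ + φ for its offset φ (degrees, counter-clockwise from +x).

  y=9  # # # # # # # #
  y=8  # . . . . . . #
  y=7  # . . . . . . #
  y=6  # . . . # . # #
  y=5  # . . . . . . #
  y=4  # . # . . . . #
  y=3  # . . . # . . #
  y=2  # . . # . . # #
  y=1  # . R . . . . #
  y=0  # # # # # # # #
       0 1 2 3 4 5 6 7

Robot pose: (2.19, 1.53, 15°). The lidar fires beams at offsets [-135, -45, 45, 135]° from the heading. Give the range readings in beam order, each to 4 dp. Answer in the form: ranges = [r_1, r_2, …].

ranges = [0.6120, 1.0600, 1.6200, 1.3741]

beam 1: φ=-135°, α=240°
  d=(-0.5000,-0.8660)  start (2,1)  tX=0.3800 tY=0.6120  stride 1/|dx|=2.0000 1/|dy|=1.1547
    cross x-line → (1,1), t=0.3800
    cross y-line → (1,0), t=0.6120 (wall)
  → r_1 = 0.6120
beam 2: φ=-45°, α=330°
  d=(0.8660,-0.5000)  start (2,1)  tX=0.9353 tY=1.0600  stride 1/|dx|=1.1547 1/|dy|=2.0000
    cross x-line → (3,1), t=0.9353
    cross y-line → (3,0), t=1.0600 (wall)
  → r_2 = 1.0600
beam 3: φ=45°, α=60°
  d=(0.5000,0.8660)  start (2,1)  tX=1.6200 tY=0.5427  stride 1/|dx|=2.0000 1/|dy|=1.1547
    cross y-line → (2,2), t=0.5427
    cross x-line → (3,2), t=1.6200 (wall)
  → r_3 = 1.6200
beam 4: φ=135°, α=150°
  d=(-0.8660,0.5000)  start (2,1)  tX=0.2194 tY=0.9400  stride 1/|dx|=1.1547 1/|dy|=2.0000
    cross x-line → (1,1), t=0.2194
    cross y-line → (1,2), t=0.9400
    cross x-line → (0,2), t=1.3741 (wall)
  → r_4 = 1.3741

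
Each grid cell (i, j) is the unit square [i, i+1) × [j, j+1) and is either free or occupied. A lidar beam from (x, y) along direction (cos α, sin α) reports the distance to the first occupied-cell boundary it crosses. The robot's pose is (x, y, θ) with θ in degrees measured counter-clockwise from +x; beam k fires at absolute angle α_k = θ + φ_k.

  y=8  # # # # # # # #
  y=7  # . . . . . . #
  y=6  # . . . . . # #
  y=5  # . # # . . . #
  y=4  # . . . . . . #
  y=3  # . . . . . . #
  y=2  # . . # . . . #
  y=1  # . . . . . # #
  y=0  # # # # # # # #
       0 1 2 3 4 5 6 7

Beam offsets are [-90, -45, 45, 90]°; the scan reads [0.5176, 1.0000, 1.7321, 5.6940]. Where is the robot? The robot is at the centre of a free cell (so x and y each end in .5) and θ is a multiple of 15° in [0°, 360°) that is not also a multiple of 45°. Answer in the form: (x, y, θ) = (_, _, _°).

(x, y, θ) = (1.5, 3.5, 285°)

The pose lattice has 37·16 = 592 candidates. Test each by forward raycasting.
  (5.5, 6.5, 345°): beam 1 = 5.6940 ≠ 0.5176 ✗
  (1.5, 7.5, 105°): beam 1 = 1.9319 ≠ 0.5176 ✗
  (2.5, 1.5, 105°): beam 1 = 4.6587 ≠ 0.5176 ✗
  …
  (1.5, 3.5, 285°): r_1=0.5176, r_2=1.0000, r_3=1.7321, r_4=5.6940 — all match ✓
Only this pose fits every beam.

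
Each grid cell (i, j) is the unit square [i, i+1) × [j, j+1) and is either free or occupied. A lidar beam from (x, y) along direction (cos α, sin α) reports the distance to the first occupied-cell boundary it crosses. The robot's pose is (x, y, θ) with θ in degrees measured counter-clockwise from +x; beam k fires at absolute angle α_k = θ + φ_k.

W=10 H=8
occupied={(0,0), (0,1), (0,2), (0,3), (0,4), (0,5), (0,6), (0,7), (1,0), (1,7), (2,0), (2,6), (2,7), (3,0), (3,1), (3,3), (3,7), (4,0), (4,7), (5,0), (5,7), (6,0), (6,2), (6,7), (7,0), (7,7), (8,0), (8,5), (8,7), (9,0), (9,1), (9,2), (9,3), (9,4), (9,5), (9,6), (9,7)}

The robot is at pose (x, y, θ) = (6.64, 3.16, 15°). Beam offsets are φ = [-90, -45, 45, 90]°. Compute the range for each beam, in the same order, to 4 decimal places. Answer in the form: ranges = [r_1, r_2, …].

beam 1: φ=-90°, α=285°
  dir = (cos 285°, sin 285°) = (0.2588, -0.9659); from cell (6,3)
  next x-line at t=1.3909, next y-line at t=0.1656; Δt_x=3.8637, Δt_y=1.0353
    y: enter (6,2) at t=0.1656 ← occupied
  → r_1 = 0.1656
beam 2: φ=-45°, α=330°
  dir = (cos 330°, sin 330°) = (0.8660, -0.5000); from cell (6,3)
  next x-line at t=0.4157, next y-line at t=0.3200; Δt_x=1.1547, Δt_y=2.0000
    y: enter (6,2) at t=0.3200 ← occupied
  → r_2 = 0.3200
beam 3: φ=45°, α=60°
  dir = (cos 60°, sin 60°) = (0.5000, 0.8660); from cell (6,3)
  next x-line at t=0.7200, next y-line at t=0.9699; Δt_x=2.0000, Δt_y=1.1547
    x: enter (7,3) at t=0.7200
    y: enter (7,4) at t=0.9699
    y: enter (7,5) at t=2.1246
    x: enter (8,5) at t=2.7200 ← occupied
  → r_3 = 2.7200
beam 4: φ=90°, α=105°
  dir = (cos 105°, sin 105°) = (-0.2588, 0.9659); from cell (6,3)
  next x-line at t=2.4728, next y-line at t=0.8696; Δt_x=3.8637, Δt_y=1.0353
    y: enter (6,4) at t=0.8696
    y: enter (6,5) at t=1.9049
    x: enter (5,5) at t=2.4728
    y: enter (5,6) at t=2.9402
    y: enter (5,7) at t=3.9755 ← occupied
  → r_4 = 3.9755

ranges = [0.1656, 0.3200, 2.7200, 3.9755]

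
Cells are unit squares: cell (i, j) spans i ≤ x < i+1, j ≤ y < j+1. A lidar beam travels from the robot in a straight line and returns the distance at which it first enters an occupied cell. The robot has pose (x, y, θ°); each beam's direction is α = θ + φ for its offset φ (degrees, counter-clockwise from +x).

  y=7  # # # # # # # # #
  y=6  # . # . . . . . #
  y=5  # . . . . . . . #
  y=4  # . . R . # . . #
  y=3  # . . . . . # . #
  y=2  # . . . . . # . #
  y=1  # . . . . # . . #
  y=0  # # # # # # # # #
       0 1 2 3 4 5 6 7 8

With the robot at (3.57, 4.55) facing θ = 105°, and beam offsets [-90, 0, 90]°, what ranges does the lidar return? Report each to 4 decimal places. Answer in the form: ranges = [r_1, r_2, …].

beam 1: φ=-90°, α=15°
  cosα=0.9659 sinα=0.2588 | (3,4) | tMaxX 0.4452 tMaxY 1.7387 | tΔX 1.0353 tΔY 3.8637
    t=0.4452 [x] (4,4)
    t=1.4804 [x] (5,4) — stop
  → r_1 = 1.4804
beam 2: φ=0°, α=105°
  cosα=-0.2588 sinα=0.9659 | (3,4) | tMaxX 2.2023 tMaxY 0.4659 | tΔX 3.8637 tΔY 1.0353
    t=0.4659 [y] (3,5)
    t=1.5012 [y] (3,6)
    t=2.2023 [x] (2,6) — stop
  → r_2 = 2.2023
beam 3: φ=90°, α=195°
  cosα=-0.9659 sinα=-0.2588 | (3,4) | tMaxX 0.5901 tMaxY 2.1250 | tΔX 1.0353 tΔY 3.8637
    t=0.5901 [x] (2,4)
    t=1.6254 [x] (1,4)
    t=2.1250 [y] (1,3)
    t=2.6607 [x] (0,3) — stop
  → r_3 = 2.6607

ranges = [1.4804, 2.2023, 2.6607]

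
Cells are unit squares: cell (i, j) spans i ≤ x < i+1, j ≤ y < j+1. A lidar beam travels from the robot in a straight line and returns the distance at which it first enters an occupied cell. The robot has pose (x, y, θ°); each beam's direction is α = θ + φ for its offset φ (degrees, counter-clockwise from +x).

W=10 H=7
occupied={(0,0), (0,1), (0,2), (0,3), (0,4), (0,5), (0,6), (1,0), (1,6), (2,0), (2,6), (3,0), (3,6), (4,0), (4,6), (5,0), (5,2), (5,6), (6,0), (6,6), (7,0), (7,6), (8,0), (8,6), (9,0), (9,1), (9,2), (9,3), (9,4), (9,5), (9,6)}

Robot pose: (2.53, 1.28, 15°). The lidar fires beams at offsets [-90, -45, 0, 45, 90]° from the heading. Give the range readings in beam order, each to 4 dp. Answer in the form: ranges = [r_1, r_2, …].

ranges = [0.2899, 0.5600, 2.7819, 5.4502, 4.8865]

beam 1: φ=-90°, α=285°
  cosα=0.2588 sinα=-0.9659 | (2,1) | tMaxX 1.8159 tMaxY 0.2899 | tΔX 3.8637 tΔY 1.0353
    t=0.2899 [y] (2,0) — stop
  → r_1 = 0.2899
beam 2: φ=-45°, α=330°
  cosα=0.8660 sinα=-0.5000 | (2,1) | tMaxX 0.5427 tMaxY 0.5600 | tΔX 1.1547 tΔY 2.0000
    t=0.5427 [x] (3,1)
    t=0.5600 [y] (3,0) — stop
  → r_2 = 0.5600
beam 3: φ=0°, α=15°
  cosα=0.9659 sinα=0.2588 | (2,1) | tMaxX 0.4866 tMaxY 2.7819 | tΔX 1.0353 tΔY 3.8637
    t=0.4866 [x] (3,1)
    t=1.5219 [x] (4,1)
    t=2.5571 [x] (5,1)
    t=2.7819 [y] (5,2) — stop
  → r_3 = 2.7819
beam 4: φ=45°, α=60°
  cosα=0.5000 sinα=0.8660 | (2,1) | tMaxX 0.9400 tMaxY 0.8314 | tΔX 2.0000 tΔY 1.1547
    t=0.8314 [y] (2,2)
    t=0.9400 [x] (3,2)
    t=1.9861 [y] (3,3)
    t=2.9400 [x] (4,3)
    t=3.1408 [y] (4,4)
    t=4.2955 [y] (4,5)
    t=4.9400 [x] (5,5)
    t=5.4502 [y] (5,6) — stop
  → r_4 = 5.4502
beam 5: φ=90°, α=105°
  cosα=-0.2588 sinα=0.9659 | (2,1) | tMaxX 2.0478 tMaxY 0.7454 | tΔX 3.8637 tΔY 1.0353
    t=0.7454 [y] (2,2)
    t=1.7807 [y] (2,3)
    t=2.0478 [x] (1,3)
    t=2.8160 [y] (1,4)
    t=3.8512 [y] (1,5)
    t=4.8865 [y] (1,6) — stop
  → r_5 = 4.8865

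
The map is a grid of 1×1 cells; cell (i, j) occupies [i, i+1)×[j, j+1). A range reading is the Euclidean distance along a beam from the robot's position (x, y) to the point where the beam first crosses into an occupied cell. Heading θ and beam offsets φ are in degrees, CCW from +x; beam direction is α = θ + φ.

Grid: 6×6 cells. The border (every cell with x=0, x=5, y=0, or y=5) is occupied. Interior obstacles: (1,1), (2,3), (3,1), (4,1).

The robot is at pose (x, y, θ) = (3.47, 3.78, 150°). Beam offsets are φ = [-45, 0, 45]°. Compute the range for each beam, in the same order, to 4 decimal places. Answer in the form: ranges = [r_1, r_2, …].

ranges = [1.2630, 2.4400, 0.4866]

beam 1: φ=-45°, α=105°
  cosα=-0.2588 sinα=0.9659 | (3,3) | tMaxX 1.8159 tMaxY 0.2278 | tΔX 3.8637 tΔY 1.0353
    t=0.2278 [y] (3,4)
    t=1.2630 [y] (3,5) — stop
  → r_1 = 1.2630
beam 2: φ=0°, α=150°
  cosα=-0.8660 sinα=0.5000 | (3,3) | tMaxX 0.5427 tMaxY 0.4400 | tΔX 1.1547 tΔY 2.0000
    t=0.4400 [y] (3,4)
    t=0.5427 [x] (2,4)
    t=1.6974 [x] (1,4)
    t=2.4400 [y] (1,5) — stop
  → r_2 = 2.4400
beam 3: φ=45°, α=195°
  cosα=-0.9659 sinα=-0.2588 | (3,3) | tMaxX 0.4866 tMaxY 3.0137 | tΔX 1.0353 tΔY 3.8637
    t=0.4866 [x] (2,3) — stop
  → r_3 = 0.4866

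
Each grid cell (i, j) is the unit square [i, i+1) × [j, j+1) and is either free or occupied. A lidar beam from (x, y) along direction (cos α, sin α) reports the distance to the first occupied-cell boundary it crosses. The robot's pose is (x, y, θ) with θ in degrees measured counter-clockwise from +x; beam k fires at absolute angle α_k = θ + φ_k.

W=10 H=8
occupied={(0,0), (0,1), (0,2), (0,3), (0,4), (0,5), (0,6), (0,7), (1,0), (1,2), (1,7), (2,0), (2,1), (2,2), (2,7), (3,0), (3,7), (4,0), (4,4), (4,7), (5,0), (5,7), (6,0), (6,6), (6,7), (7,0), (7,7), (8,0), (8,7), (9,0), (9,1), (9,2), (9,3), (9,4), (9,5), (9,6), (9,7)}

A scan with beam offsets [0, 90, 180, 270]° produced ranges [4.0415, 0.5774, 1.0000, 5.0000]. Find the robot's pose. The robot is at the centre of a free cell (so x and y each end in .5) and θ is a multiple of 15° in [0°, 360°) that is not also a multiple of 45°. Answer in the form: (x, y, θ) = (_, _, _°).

Candidates: 43 free-cell centres × 16 headings = 688 poses. Raycast each; keep the one whose scan matches to 4 dp.
  (7.5, 1.5, 240°): beam 1 = 0.5774 ≠ 4.0415 ✗
  (8.5, 5.5, 240°): beam 1 = 5.1962 ≠ 4.0415 ✗
  (7.5, 6.5, 60°): beam 1 = 0.5774 ≠ 4.0415 ✗
  (2.5, 4.5, 195°): beam 1 = 1.5529 ≠ 4.0415 ✗
  (6.5, 1.5, 255°): beam 1 = 0.5176 ≠ 4.0415 ✗
  …
  (8.5, 4.5, 240°): r_1=4.0415, r_2=0.5774, r_3=1.0000, r_4=5.0000 — all match ✓
No second candidate reproduces the full scan.

(x, y, θ) = (8.5, 4.5, 240°)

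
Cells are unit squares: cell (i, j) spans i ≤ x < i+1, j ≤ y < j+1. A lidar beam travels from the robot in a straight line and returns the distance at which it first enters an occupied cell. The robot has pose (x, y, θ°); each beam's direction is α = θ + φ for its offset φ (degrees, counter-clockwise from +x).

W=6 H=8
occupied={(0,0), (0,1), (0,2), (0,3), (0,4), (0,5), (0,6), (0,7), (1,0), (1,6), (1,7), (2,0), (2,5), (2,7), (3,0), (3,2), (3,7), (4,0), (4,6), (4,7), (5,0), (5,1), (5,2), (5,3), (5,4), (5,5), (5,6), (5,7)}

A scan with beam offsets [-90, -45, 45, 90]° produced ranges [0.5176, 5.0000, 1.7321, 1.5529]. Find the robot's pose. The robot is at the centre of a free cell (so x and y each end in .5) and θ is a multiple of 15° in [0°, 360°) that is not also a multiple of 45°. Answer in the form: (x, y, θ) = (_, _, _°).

The pose lattice has 20·16 = 320 candidates. Test each by forward raycasting.
  (2.5, 2.5, 60°): beam 1 = 0.5774 ≠ 0.5176 ✗
  (1.5, 1.5, 330°): beam 1 = 0.5774 ≠ 0.5176 ✗
  (4.5, 4.5, 150°): beam 1 = 1.0000 ≠ 0.5176 ✗
  (2.5, 1.5, 165°): beam 1 = 5.6940 ≠ 0.5176 ✗
  …
  (3.5, 5.5, 285°): r_1=0.5176, r_2=5.0000, r_3=1.7321, r_4=1.5529 — all match ✓
No second candidate reproduces the full scan.

(x, y, θ) = (3.5, 5.5, 285°)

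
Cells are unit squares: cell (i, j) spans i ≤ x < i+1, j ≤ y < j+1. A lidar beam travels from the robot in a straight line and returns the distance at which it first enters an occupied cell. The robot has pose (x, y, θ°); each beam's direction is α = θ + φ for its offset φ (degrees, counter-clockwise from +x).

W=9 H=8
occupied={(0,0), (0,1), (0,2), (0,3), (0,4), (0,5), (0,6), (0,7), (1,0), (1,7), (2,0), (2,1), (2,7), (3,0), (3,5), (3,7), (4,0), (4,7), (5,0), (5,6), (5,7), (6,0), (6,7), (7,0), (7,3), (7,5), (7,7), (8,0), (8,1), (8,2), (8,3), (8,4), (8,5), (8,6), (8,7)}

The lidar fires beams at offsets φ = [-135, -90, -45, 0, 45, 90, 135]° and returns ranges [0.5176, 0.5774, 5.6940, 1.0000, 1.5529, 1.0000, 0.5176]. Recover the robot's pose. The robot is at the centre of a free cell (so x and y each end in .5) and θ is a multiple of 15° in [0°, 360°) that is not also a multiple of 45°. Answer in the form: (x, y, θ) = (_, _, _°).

Candidates: 37 free-cell centres × 16 headings = 592 poses. Raycast each; keep the one whose scan matches to 4 dp.
  (3.5, 4.5, 60°): beam 1 = 3.6235 ≠ 0.5176 ✗
  (2.5, 3.5, 345°): beam 1 = 1.7321 ≠ 0.5176 ✗
  (1.5, 2.5, 240°): beam 1 = 1.9319 ≠ 0.5176 ✗
  (7.5, 2.5, 150°): beam 3 = 0.5176 ≠ 5.6940 ✗
  …
  (6.5, 6.5, 300°): r_1=0.5176, r_2=0.5774, r_3=5.6940, r_4=1.0000, r_5=1.5529, r_6=1.0000, r_7=0.5176 — all match ✓
Unique over the lattice → pose = (6.5, 6.5, 300°).

(x, y, θ) = (6.5, 6.5, 300°)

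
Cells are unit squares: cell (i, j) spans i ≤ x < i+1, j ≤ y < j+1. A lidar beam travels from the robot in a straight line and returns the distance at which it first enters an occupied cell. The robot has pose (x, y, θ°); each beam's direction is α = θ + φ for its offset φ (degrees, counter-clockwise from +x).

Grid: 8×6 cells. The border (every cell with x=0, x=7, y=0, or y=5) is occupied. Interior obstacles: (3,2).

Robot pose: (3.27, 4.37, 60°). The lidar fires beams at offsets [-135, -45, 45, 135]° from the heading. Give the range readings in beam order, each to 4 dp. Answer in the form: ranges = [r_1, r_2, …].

ranges = [1.4183, 2.4341, 0.6522, 2.3501]

beam 1: φ=-135°, α=285°
  dir = (cos 285°, sin 285°) = (0.2588, -0.9659); from cell (3,4)
  next x-line at t=2.8205, next y-line at t=0.3831; Δt_x=3.8637, Δt_y=1.0353
    y: enter (3,3) at t=0.3831
    y: enter (3,2) at t=1.4183 ← occupied
  → r_1 = 1.4183
beam 2: φ=-45°, α=15°
  dir = (cos 15°, sin 15°) = (0.9659, 0.2588); from cell (3,4)
  next x-line at t=0.7558, next y-line at t=2.4341; Δt_x=1.0353, Δt_y=3.8637
    x: enter (4,4) at t=0.7558
    x: enter (5,4) at t=1.7910
    y: enter (5,5) at t=2.4341 ← occupied
  → r_2 = 2.4341
beam 3: φ=45°, α=105°
  dir = (cos 105°, sin 105°) = (-0.2588, 0.9659); from cell (3,4)
  next x-line at t=1.0432, next y-line at t=0.6522; Δt_x=3.8637, Δt_y=1.0353
    y: enter (3,5) at t=0.6522 ← occupied
  → r_3 = 0.6522
beam 4: φ=135°, α=195°
  dir = (cos 195°, sin 195°) = (-0.9659, -0.2588); from cell (3,4)
  next x-line at t=0.2795, next y-line at t=1.4296; Δt_x=1.0353, Δt_y=3.8637
    x: enter (2,4) at t=0.2795
    x: enter (1,4) at t=1.3148
    y: enter (1,3) at t=1.4296
    x: enter (0,3) at t=2.3501 ← occupied
  → r_4 = 2.3501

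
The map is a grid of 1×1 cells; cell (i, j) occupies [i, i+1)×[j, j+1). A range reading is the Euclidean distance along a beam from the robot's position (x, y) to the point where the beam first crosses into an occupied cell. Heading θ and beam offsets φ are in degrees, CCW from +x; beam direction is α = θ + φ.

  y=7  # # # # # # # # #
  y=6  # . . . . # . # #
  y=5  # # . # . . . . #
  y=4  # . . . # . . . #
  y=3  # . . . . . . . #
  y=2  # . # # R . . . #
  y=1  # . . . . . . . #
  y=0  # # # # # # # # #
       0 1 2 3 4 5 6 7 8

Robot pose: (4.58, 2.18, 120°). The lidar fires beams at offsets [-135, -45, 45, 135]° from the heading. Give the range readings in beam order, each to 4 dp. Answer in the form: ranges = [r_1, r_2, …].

ranges = [3.5406, 3.9548, 0.6005, 1.2216]

beam 1: φ=-135°, α=345°
  cosα=0.9659 sinα=-0.2588 | (4,2) | tMaxX 0.4348 tMaxY 0.6955 | tΔX 1.0353 tΔY 3.8637
    t=0.4348 [x] (5,2)
    t=0.6955 [y] (5,1)
    t=1.4701 [x] (6,1)
    t=2.5054 [x] (7,1)
    t=3.5406 [x] (8,1) — stop
  → r_1 = 3.5406
beam 2: φ=-45°, α=75°
  cosα=0.2588 sinα=0.9659 | (4,2) | tMaxX 1.6228 tMaxY 0.8489 | tΔX 3.8637 tΔY 1.0353
    t=0.8489 [y] (4,3)
    t=1.6228 [x] (5,3)
    t=1.8842 [y] (5,4)
    t=2.9195 [y] (5,5)
    t=3.9548 [y] (5,6) — stop
  → r_2 = 3.9548
beam 3: φ=45°, α=165°
  cosα=-0.9659 sinα=0.2588 | (4,2) | tMaxX 0.6005 tMaxY 3.1682 | tΔX 1.0353 tΔY 3.8637
    t=0.6005 [x] (3,2) — stop
  → r_3 = 0.6005
beam 4: φ=135°, α=255°
  cosα=-0.2588 sinα=-0.9659 | (4,2) | tMaxX 2.2409 tMaxY 0.1863 | tΔX 3.8637 tΔY 1.0353
    t=0.1863 [y] (4,1)
    t=1.2216 [y] (4,0) — stop
  → r_4 = 1.2216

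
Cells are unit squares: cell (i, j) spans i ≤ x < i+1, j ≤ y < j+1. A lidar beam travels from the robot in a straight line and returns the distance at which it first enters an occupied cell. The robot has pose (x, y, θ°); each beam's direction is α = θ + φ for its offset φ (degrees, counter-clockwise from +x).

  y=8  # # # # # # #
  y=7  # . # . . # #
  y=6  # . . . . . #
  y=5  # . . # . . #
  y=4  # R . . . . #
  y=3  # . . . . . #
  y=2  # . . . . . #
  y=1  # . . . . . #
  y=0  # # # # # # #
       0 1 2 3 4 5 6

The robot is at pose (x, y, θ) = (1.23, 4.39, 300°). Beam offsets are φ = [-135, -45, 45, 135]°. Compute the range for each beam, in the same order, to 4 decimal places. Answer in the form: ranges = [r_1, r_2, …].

ranges = [0.2381, 0.8887, 4.9383, 2.9751]

beam 1: φ=-135°, α=165°
  cosα=-0.9659 sinα=0.2588 | (1,4) | tMaxX 0.2381 tMaxY 2.3569 | tΔX 1.0353 tΔY 3.8637
    t=0.2381 [x] (0,4) — stop
  → r_1 = 0.2381
beam 2: φ=-45°, α=255°
  cosα=-0.2588 sinα=-0.9659 | (1,4) | tMaxX 0.8887 tMaxY 0.4038 | tΔX 3.8637 tΔY 1.0353
    t=0.4038 [y] (1,3)
    t=0.8887 [x] (0,3) — stop
  → r_2 = 0.8887
beam 3: φ=45°, α=345°
  cosα=0.9659 sinα=-0.2588 | (1,4) | tMaxX 0.7972 tMaxY 1.5068 | tΔX 1.0353 tΔY 3.8637
    t=0.7972 [x] (2,4)
    t=1.5068 [y] (2,3)
    t=1.8324 [x] (3,3)
    t=2.8677 [x] (4,3)
    t=3.9030 [x] (5,3)
    t=4.9383 [x] (6,3) — stop
  → r_3 = 4.9383
beam 4: φ=135°, α=75°
  cosα=0.2588 sinα=0.9659 | (1,4) | tMaxX 2.9751 tMaxY 0.6315 | tΔX 3.8637 tΔY 1.0353
    t=0.6315 [y] (1,5)
    t=1.6668 [y] (1,6)
    t=2.7021 [y] (1,7)
    t=2.9751 [x] (2,7) — stop
  → r_4 = 2.9751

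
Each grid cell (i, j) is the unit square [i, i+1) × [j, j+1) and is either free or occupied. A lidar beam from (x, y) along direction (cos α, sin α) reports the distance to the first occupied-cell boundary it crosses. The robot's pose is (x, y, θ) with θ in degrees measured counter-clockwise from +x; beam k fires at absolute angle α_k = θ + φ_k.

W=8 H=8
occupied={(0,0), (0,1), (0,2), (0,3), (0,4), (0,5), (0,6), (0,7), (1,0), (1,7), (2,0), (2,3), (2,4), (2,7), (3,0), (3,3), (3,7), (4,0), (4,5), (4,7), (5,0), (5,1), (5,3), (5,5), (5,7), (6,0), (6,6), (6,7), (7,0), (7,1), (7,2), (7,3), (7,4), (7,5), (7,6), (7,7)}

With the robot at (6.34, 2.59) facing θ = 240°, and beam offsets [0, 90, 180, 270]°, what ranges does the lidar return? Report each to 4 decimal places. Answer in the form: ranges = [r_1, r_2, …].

beam 1: φ=0°, α=240°
  cosα=-0.5000 sinα=-0.8660 | (6,2) | tMaxX 0.6800 tMaxY 0.6813 | tΔX 2.0000 tΔY 1.1547
    t=0.6800 [x] (5,2)
    t=0.6813 [y] (5,1) — stop
  → r_1 = 0.6813
beam 2: φ=90°, α=330°
  cosα=0.8660 sinα=-0.5000 | (6,2) | tMaxX 0.7621 tMaxY 1.1800 | tΔX 1.1547 tΔY 2.0000
    t=0.7621 [x] (7,2) — stop
  → r_2 = 0.7621
beam 3: φ=180°, α=60°
  cosα=0.5000 sinα=0.8660 | (6,2) | tMaxX 1.3200 tMaxY 0.4734 | tΔX 2.0000 tΔY 1.1547
    t=0.4734 [y] (6,3)
    t=1.3200 [x] (7,3) — stop
  → r_3 = 1.3200
beam 4: φ=270°, α=150°
  cosα=-0.8660 sinα=0.5000 | (6,2) | tMaxX 0.3926 tMaxY 0.8200 | tΔX 1.1547 tΔY 2.0000
    t=0.3926 [x] (5,2)
    t=0.8200 [y] (5,3) — stop
  → r_4 = 0.8200

ranges = [0.6813, 0.7621, 1.3200, 0.8200]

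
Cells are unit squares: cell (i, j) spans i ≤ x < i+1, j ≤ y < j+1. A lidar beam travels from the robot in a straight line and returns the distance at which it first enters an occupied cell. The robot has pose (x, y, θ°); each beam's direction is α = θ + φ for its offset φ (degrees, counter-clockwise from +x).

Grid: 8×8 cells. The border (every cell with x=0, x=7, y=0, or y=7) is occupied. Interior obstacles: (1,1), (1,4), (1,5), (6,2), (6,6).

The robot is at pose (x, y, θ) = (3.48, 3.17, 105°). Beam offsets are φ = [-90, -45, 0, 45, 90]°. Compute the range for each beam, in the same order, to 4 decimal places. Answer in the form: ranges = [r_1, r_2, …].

ranges = [3.6442, 4.4225, 3.9651, 1.7090, 2.5675]

beam 1: φ=-90°, α=15°
  direction (0.9659, 0.2588); cell (3,3); t to first gridline: x 0.5383, y 3.2069 (then +1.0353 / +3.8637)
    (4,3) via x @ 0.5383
    (5,3) via x @ 1.5736
    (6,3) via x @ 2.6089
    (6,4) via y @ 3.2069
    (7,4) via x @ 3.6442  # hit
  → r_1 = 3.6442
beam 2: φ=-45°, α=60°
  direction (0.5000, 0.8660); cell (3,3); t to first gridline: x 1.0400, y 0.9584 (then +2.0000 / +1.1547)
    (3,4) via y @ 0.9584
    (4,4) via x @ 1.0400
    (4,5) via y @ 2.1131
    (5,5) via x @ 3.0400
    (5,6) via y @ 3.2678
    (5,7) via y @ 4.4225  # hit
  → r_2 = 4.4225
beam 3: φ=0°, α=105°
  direction (-0.2588, 0.9659); cell (3,3); t to first gridline: x 1.8546, y 0.8593 (then +3.8637 / +1.0353)
    (3,4) via y @ 0.8593
    (2,4) via x @ 1.8546
    (2,5) via y @ 1.8946
    (2,6) via y @ 2.9298
    (2,7) via y @ 3.9651  # hit
  → r_3 = 3.9651
beam 4: φ=45°, α=150°
  direction (-0.8660, 0.5000); cell (3,3); t to first gridline: x 0.5543, y 1.6600 (then +1.1547 / +2.0000)
    (2,3) via x @ 0.5543
    (2,4) via y @ 1.6600
    (1,4) via x @ 1.7090  # hit
  → r_4 = 1.7090
beam 5: φ=90°, α=195°
  direction (-0.9659, -0.2588); cell (3,3); t to first gridline: x 0.4969, y 0.6568 (then +1.0353 / +3.8637)
    (2,3) via x @ 0.4969
    (2,2) via y @ 0.6568
    (1,2) via x @ 1.5322
    (0,2) via x @ 2.5675  # hit
  → r_5 = 2.5675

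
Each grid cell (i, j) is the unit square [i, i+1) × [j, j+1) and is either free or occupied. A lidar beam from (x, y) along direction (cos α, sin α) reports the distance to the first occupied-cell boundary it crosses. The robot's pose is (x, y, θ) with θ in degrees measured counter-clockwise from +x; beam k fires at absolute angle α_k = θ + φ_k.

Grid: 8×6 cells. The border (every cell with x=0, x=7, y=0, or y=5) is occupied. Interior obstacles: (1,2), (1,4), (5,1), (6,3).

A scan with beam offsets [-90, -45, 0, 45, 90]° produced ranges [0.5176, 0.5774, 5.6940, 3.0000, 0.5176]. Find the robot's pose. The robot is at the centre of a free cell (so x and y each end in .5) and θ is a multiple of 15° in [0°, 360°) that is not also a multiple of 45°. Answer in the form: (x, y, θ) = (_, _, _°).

Candidates: 20 free-cell centres × 16 headings = 320 poses. Raycast each; keep the one whose scan matches to 4 dp.
  (2.5, 1.5, 255°): beam 1 = 1.5529 ≠ 0.5176 ✗
  (2.5, 3.5, 150°): beam 1 = 1.7321 ≠ 0.5176 ✗
  (4.5, 4.5, 240°): beam 1 = 1.0000 ≠ 0.5176 ✗
  …
  (1.5, 3.5, 345°): r_1=0.5176, r_2=0.5774, r_3=5.6940, r_4=3.0000, r_5=0.5176 — all match ✓
No second candidate reproduces the full scan.

(x, y, θ) = (1.5, 3.5, 345°)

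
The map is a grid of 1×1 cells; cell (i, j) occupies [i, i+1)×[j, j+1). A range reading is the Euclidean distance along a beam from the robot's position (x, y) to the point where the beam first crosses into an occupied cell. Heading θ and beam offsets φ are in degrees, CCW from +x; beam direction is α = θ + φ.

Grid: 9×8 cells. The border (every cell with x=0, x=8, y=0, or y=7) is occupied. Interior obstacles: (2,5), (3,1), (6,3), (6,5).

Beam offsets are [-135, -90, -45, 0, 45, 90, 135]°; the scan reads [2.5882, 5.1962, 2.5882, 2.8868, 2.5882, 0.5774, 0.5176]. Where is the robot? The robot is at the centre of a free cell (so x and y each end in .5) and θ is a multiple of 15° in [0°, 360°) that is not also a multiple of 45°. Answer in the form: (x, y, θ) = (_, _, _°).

The pose lattice has 38·16 = 608 candidates. Test each by forward raycasting.
  (5.5, 5.5, 240°): beam 1 = 1.5529 ≠ 2.5882 ✗
  (1.5, 3.5, 255°): beam 1 = 1.0000 ≠ 2.5882 ✗
  (7.5, 6.5, 300°): beam 1 = 1.9319 ≠ 2.5882 ✗
  (5.5, 6.5, 300°): beam 1 = 1.9319 ≠ 2.5882 ✗
  …
  (3.5, 2.5, 150°): r_1=2.5882, r_2=5.1962, r_3=2.5882, r_4=2.8868, r_5=2.5882, r_6=0.5774, r_7=0.5176 — all match ✓
Unique over the lattice → pose = (3.5, 2.5, 150°).

(x, y, θ) = (3.5, 2.5, 150°)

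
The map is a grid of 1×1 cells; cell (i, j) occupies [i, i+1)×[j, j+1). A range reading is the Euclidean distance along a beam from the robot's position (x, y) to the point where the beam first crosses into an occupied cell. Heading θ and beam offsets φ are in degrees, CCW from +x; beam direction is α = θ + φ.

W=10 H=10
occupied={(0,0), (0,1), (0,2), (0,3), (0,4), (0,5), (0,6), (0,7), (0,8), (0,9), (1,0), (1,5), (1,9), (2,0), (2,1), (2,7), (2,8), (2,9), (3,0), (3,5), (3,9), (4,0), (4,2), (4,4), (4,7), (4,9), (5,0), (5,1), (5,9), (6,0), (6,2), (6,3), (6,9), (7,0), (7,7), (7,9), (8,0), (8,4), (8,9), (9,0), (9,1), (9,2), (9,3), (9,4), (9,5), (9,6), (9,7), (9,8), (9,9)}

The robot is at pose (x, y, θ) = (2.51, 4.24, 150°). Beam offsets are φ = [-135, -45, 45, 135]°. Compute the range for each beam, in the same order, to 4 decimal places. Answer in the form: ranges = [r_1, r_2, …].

ranges = [1.5426, 4.9279, 1.5633, 3.3543]

beam 1: φ=-135°, α=15°
  dir = (cos 15°, sin 15°) = (0.9659, 0.2588); from cell (2,4)
  next x-line at t=0.5073, next y-line at t=2.9364; Δt_x=1.0353, Δt_y=3.8637
    x: enter (3,4) at t=0.5073
    x: enter (4,4) at t=1.5426 ← occupied
  → r_1 = 1.5426
beam 2: φ=-45°, α=105°
  dir = (cos 105°, sin 105°) = (-0.2588, 0.9659); from cell (2,4)
  next x-line at t=1.9705, next y-line at t=0.7868; Δt_x=3.8637, Δt_y=1.0353
    y: enter (2,5) at t=0.7868
    y: enter (2,6) at t=1.8221
    x: enter (1,6) at t=1.9705
    y: enter (1,7) at t=2.8574
    y: enter (1,8) at t=3.8926
    y: enter (1,9) at t=4.9279 ← occupied
  → r_2 = 4.9279
beam 3: φ=45°, α=195°
  dir = (cos 195°, sin 195°) = (-0.9659, -0.2588); from cell (2,4)
  next x-line at t=0.5280, next y-line at t=0.9273; Δt_x=1.0353, Δt_y=3.8637
    x: enter (1,4) at t=0.5280
    y: enter (1,3) at t=0.9273
    x: enter (0,3) at t=1.5633 ← occupied
  → r_3 = 1.5633
beam 4: φ=135°, α=285°
  dir = (cos 285°, sin 285°) = (0.2588, -0.9659); from cell (2,4)
  next x-line at t=1.8932, next y-line at t=0.2485; Δt_x=3.8637, Δt_y=1.0353
    y: enter (2,3) at t=0.2485
    y: enter (2,2) at t=1.2837
    x: enter (3,2) at t=1.8932
    y: enter (3,1) at t=2.3190
    y: enter (3,0) at t=3.3543 ← occupied
  → r_4 = 3.3543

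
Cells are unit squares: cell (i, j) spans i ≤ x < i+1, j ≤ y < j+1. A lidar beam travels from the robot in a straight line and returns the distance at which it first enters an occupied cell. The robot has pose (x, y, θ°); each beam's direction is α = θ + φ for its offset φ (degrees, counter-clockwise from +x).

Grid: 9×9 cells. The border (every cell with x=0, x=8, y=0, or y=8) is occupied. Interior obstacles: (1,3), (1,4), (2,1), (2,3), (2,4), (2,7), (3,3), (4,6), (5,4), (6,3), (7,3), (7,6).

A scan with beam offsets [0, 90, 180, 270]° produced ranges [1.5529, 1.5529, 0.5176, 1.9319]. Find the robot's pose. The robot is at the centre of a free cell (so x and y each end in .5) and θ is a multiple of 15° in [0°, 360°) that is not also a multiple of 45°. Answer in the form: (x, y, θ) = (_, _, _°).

(x, y, θ) = (2.5, 5.5, 105°)

Candidates: 37 free-cell centres × 16 headings = 592 poses. Raycast each; keep the one whose scan matches to 4 dp.
  (4.5, 2.5, 255°): beam 2 = 3.6235 ≠ 1.5529 ✗
  (5.5, 3.5, 60°): beam 1 = 0.5774 ≠ 1.5529 ✗
  (6.5, 2.5, 60°): beam 1 = 0.5774 ≠ 1.5529 ✗
  (7.5, 5.5, 210°): beam 1 = 1.7321 ≠ 1.5529 ✗
  …
  (2.5, 5.5, 105°): r_1=1.5529, r_2=1.5529, r_3=0.5176, r_4=1.9319 — all match ✓
Only this pose fits every beam.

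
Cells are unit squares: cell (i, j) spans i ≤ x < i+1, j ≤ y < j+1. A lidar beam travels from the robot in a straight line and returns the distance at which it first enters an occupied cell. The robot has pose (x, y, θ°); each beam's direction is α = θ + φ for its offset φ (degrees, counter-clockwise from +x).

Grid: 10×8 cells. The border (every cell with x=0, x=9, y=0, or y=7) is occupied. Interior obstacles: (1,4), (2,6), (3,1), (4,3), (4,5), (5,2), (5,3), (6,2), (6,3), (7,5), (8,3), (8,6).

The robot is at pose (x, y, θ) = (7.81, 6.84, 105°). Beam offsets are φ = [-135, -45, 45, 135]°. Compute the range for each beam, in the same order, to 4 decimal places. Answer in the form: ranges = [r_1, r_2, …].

ranges = [0.2194, 0.1848, 0.3200, 0.9699]

beam 1: φ=-135°, α=330°
  dir = (cos 330°, sin 330°) = (0.8660, -0.5000); from cell (7,6)
  next x-line at t=0.2194, next y-line at t=1.6800; Δt_x=1.1547, Δt_y=2.0000
    x: enter (8,6) at t=0.2194 ← occupied
  → r_1 = 0.2194
beam 2: φ=-45°, α=60°
  dir = (cos 60°, sin 60°) = (0.5000, 0.8660); from cell (7,6)
  next x-line at t=0.3800, next y-line at t=0.1848; Δt_x=2.0000, Δt_y=1.1547
    y: enter (7,7) at t=0.1848 ← occupied
  → r_2 = 0.1848
beam 3: φ=45°, α=150°
  dir = (cos 150°, sin 150°) = (-0.8660, 0.5000); from cell (7,6)
  next x-line at t=0.9353, next y-line at t=0.3200; Δt_x=1.1547, Δt_y=2.0000
    y: enter (7,7) at t=0.3200 ← occupied
  → r_3 = 0.3200
beam 4: φ=135°, α=240°
  dir = (cos 240°, sin 240°) = (-0.5000, -0.8660); from cell (7,6)
  next x-line at t=1.6200, next y-line at t=0.9699; Δt_x=2.0000, Δt_y=1.1547
    y: enter (7,5) at t=0.9699 ← occupied
  → r_4 = 0.9699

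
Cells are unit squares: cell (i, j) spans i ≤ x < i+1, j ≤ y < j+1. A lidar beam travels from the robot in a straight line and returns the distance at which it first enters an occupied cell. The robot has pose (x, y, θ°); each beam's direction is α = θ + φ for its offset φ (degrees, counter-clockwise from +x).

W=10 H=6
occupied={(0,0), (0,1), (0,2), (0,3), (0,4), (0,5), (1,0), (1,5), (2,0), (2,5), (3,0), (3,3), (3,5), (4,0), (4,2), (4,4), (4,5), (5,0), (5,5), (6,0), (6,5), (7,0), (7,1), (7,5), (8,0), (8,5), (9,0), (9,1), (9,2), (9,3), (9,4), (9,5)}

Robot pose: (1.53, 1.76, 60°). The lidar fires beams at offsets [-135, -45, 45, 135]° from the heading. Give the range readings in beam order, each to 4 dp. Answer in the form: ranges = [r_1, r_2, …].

ranges = [0.7868, 2.5571, 2.0478, 0.5487]

beam 1: φ=-135°, α=285°
  cosα=0.2588 sinα=-0.9659 | (1,1) | tMaxX 1.8159 tMaxY 0.7868 | tΔX 3.8637 tΔY 1.0353
    t=0.7868 [y] (1,0) — stop
  → r_1 = 0.7868
beam 2: φ=-45°, α=15°
  cosα=0.9659 sinα=0.2588 | (1,1) | tMaxX 0.4866 tMaxY 0.9273 | tΔX 1.0353 tΔY 3.8637
    t=0.4866 [x] (2,1)
    t=0.9273 [y] (2,2)
    t=1.5219 [x] (3,2)
    t=2.5571 [x] (4,2) — stop
  → r_2 = 2.5571
beam 3: φ=45°, α=105°
  cosα=-0.2588 sinα=0.9659 | (1,1) | tMaxX 2.0478 tMaxY 0.2485 | tΔX 3.8637 tΔY 1.0353
    t=0.2485 [y] (1,2)
    t=1.2837 [y] (1,3)
    t=2.0478 [x] (0,3) — stop
  → r_3 = 2.0478
beam 4: φ=135°, α=195°
  cosα=-0.9659 sinα=-0.2588 | (1,1) | tMaxX 0.5487 tMaxY 2.9364 | tΔX 1.0353 tΔY 3.8637
    t=0.5487 [x] (0,1) — stop
  → r_4 = 0.5487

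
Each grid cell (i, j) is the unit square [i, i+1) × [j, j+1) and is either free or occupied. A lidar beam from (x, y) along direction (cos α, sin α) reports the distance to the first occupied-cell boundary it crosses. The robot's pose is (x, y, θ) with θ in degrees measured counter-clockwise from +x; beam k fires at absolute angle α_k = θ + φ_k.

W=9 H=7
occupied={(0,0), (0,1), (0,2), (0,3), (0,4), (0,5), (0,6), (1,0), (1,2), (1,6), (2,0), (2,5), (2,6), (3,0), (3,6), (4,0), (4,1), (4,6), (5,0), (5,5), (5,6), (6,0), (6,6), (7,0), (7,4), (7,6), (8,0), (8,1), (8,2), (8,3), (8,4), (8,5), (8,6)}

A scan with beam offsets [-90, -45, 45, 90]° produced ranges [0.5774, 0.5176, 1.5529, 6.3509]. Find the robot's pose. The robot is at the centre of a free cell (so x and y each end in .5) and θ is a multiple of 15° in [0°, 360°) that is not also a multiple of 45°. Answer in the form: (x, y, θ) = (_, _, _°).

Enumerate (i+0.5, j+0.5, θ) over the 30 free cells and 16 admissible headings. For each, cast all 4 beams and compare to the given ranges.
  (7.5, 5.5, 195°): beam 1 = 0.5176 ≠ 0.5774 ✗
  (7.5, 2.5, 150°): beam 1 = 1.0000 ≠ 0.5774 ✗
  (1.5, 3.5, 345°): beam 1 = 0.5176 ≠ 0.5774 ✗
  (6.5, 5.5, 30°): beam 1 = 1.0000 ≠ 0.5774 ✗
  (3.5, 5.5, 255°): beam 1 = 0.5176 ≠ 0.5774 ✗
  …
  (7.5, 5.5, 120°): r_1=0.5774, r_2=0.5176, r_3=1.5529, r_4=6.3509 — all match ✓
Unique over the lattice → pose = (7.5, 5.5, 120°).

(x, y, θ) = (7.5, 5.5, 120°)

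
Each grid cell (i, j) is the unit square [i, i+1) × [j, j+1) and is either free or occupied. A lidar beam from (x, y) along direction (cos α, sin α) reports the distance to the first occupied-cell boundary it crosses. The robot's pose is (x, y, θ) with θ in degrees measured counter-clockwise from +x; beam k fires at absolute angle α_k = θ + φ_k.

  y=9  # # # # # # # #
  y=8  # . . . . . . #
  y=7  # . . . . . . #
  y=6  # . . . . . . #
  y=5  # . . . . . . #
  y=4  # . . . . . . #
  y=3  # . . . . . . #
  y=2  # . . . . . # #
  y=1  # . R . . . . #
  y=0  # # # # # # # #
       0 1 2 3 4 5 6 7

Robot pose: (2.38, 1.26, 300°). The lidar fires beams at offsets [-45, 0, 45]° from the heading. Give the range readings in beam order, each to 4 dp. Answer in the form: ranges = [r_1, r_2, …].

beam 1: φ=-45°, α=255°
  dir = (cos 255°, sin 255°) = (-0.2588, -0.9659); from cell (2,1)
  next x-line at t=1.4682, next y-line at t=0.2692; Δt_x=3.8637, Δt_y=1.0353
    y: enter (2,0) at t=0.2692 ← occupied
  → r_1 = 0.2692
beam 2: φ=0°, α=300°
  dir = (cos 300°, sin 300°) = (0.5000, -0.8660); from cell (2,1)
  next x-line at t=1.2400, next y-line at t=0.3002; Δt_x=2.0000, Δt_y=1.1547
    y: enter (2,0) at t=0.3002 ← occupied
  → r_2 = 0.3002
beam 3: φ=45°, α=345°
  dir = (cos 345°, sin 345°) = (0.9659, -0.2588); from cell (2,1)
  next x-line at t=0.6419, next y-line at t=1.0046; Δt_x=1.0353, Δt_y=3.8637
    x: enter (3,1) at t=0.6419
    y: enter (3,0) at t=1.0046 ← occupied
  → r_3 = 1.0046

ranges = [0.2692, 0.3002, 1.0046]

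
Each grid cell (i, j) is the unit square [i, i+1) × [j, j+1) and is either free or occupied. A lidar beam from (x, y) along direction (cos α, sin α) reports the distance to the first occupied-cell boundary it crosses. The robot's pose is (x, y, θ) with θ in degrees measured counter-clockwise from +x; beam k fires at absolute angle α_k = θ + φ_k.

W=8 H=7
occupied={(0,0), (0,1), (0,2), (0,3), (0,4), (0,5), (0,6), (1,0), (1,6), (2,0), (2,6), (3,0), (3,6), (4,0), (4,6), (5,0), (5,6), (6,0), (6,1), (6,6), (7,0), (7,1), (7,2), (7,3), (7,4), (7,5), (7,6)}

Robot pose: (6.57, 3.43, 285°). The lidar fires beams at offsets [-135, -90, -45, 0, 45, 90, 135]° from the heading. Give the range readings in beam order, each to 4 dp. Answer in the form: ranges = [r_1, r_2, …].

beam 1: φ=-135°, α=150°
  dir = (cos 150°, sin 150°) = (-0.8660, 0.5000); from cell (6,3)
  next x-line at t=0.6582, next y-line at t=1.1400; Δt_x=1.1547, Δt_y=2.0000
    x: enter (5,3) at t=0.6582
    y: enter (5,4) at t=1.1400
    x: enter (4,4) at t=1.8129
    x: enter (3,4) at t=2.9676
    y: enter (3,5) at t=3.1400
    x: enter (2,5) at t=4.1223
    y: enter (2,6) at t=5.1400 ← occupied
  → r_1 = 5.1400
beam 2: φ=-90°, α=195°
  dir = (cos 195°, sin 195°) = (-0.9659, -0.2588); from cell (6,3)
  next x-line at t=0.5901, next y-line at t=1.6614; Δt_x=1.0353, Δt_y=3.8637
    x: enter (5,3) at t=0.5901
    x: enter (4,3) at t=1.6254
    y: enter (4,2) at t=1.6614
    x: enter (3,2) at t=2.6607
    x: enter (2,2) at t=3.6959
    x: enter (1,2) at t=4.7312
    y: enter (1,1) at t=5.5251
    x: enter (0,1) at t=5.7665 ← occupied
  → r_2 = 5.7665
beam 3: φ=-45°, α=240°
  dir = (cos 240°, sin 240°) = (-0.5000, -0.8660); from cell (6,3)
  next x-line at t=1.1400, next y-line at t=0.4965; Δt_x=2.0000, Δt_y=1.1547
    y: enter (6,2) at t=0.4965
    x: enter (5,2) at t=1.1400
    y: enter (5,1) at t=1.6512
    y: enter (5,0) at t=2.8059 ← occupied
  → r_3 = 2.8059
beam 4: φ=0°, α=285°
  dir = (cos 285°, sin 285°) = (0.2588, -0.9659); from cell (6,3)
  next x-line at t=1.6614, next y-line at t=0.4452; Δt_x=3.8637, Δt_y=1.0353
    y: enter (6,2) at t=0.4452
    y: enter (6,1) at t=1.4804 ← occupied
  → r_4 = 1.4804
beam 5: φ=45°, α=330°
  dir = (cos 330°, sin 330°) = (0.8660, -0.5000); from cell (6,3)
  next x-line at t=0.4965, next y-line at t=0.8600; Δt_x=1.1547, Δt_y=2.0000
    x: enter (7,3) at t=0.4965 ← occupied
  → r_5 = 0.4965
beam 6: φ=90°, α=15°
  dir = (cos 15°, sin 15°) = (0.9659, 0.2588); from cell (6,3)
  next x-line at t=0.4452, next y-line at t=2.2023; Δt_x=1.0353, Δt_y=3.8637
    x: enter (7,3) at t=0.4452 ← occupied
  → r_6 = 0.4452
beam 7: φ=135°, α=60°
  dir = (cos 60°, sin 60°) = (0.5000, 0.8660); from cell (6,3)
  next x-line at t=0.8600, next y-line at t=0.6582; Δt_x=2.0000, Δt_y=1.1547
    y: enter (6,4) at t=0.6582
    x: enter (7,4) at t=0.8600 ← occupied
  → r_7 = 0.8600

ranges = [5.1400, 5.7665, 2.8059, 1.4804, 0.4965, 0.4452, 0.8600]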